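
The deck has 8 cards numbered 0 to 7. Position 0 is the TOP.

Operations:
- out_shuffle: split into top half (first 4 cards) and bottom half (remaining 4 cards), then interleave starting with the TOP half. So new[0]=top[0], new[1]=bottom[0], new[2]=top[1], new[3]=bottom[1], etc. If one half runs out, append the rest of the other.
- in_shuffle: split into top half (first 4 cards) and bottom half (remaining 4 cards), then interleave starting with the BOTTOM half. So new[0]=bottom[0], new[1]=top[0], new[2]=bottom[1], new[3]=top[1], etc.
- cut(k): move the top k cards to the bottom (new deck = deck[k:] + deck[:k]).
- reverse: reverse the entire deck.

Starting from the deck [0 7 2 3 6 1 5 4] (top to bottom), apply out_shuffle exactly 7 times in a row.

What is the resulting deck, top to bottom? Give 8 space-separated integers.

After op 1 (out_shuffle): [0 6 7 1 2 5 3 4]
After op 2 (out_shuffle): [0 2 6 5 7 3 1 4]
After op 3 (out_shuffle): [0 7 2 3 6 1 5 4]
After op 4 (out_shuffle): [0 6 7 1 2 5 3 4]
After op 5 (out_shuffle): [0 2 6 5 7 3 1 4]
After op 6 (out_shuffle): [0 7 2 3 6 1 5 4]
After op 7 (out_shuffle): [0 6 7 1 2 5 3 4]

Answer: 0 6 7 1 2 5 3 4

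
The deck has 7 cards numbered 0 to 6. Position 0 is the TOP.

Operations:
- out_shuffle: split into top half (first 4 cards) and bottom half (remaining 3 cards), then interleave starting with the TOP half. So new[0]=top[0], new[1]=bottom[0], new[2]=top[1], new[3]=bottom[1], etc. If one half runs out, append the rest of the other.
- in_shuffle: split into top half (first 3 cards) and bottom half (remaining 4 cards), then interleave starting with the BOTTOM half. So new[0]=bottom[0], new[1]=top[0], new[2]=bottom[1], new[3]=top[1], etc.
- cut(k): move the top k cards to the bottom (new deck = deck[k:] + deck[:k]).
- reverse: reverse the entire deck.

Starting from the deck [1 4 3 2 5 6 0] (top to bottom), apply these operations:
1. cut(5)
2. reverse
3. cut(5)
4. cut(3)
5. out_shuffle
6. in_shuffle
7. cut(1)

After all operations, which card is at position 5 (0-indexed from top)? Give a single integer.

After op 1 (cut(5)): [6 0 1 4 3 2 5]
After op 2 (reverse): [5 2 3 4 1 0 6]
After op 3 (cut(5)): [0 6 5 2 3 4 1]
After op 4 (cut(3)): [2 3 4 1 0 6 5]
After op 5 (out_shuffle): [2 0 3 6 4 5 1]
After op 6 (in_shuffle): [6 2 4 0 5 3 1]
After op 7 (cut(1)): [2 4 0 5 3 1 6]
Position 5: card 1.

Answer: 1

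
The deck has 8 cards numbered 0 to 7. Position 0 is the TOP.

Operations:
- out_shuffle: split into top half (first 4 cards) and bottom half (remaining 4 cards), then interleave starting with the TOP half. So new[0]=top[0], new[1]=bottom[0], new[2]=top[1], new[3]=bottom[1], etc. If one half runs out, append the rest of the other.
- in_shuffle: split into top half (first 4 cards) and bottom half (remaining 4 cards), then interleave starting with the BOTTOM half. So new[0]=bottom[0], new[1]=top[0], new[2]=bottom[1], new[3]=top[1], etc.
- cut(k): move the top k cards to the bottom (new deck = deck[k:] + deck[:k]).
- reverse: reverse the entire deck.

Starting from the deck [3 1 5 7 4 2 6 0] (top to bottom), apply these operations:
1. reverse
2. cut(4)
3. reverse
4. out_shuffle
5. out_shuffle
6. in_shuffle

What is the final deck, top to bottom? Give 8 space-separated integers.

After op 1 (reverse): [0 6 2 4 7 5 1 3]
After op 2 (cut(4)): [7 5 1 3 0 6 2 4]
After op 3 (reverse): [4 2 6 0 3 1 5 7]
After op 4 (out_shuffle): [4 3 2 1 6 5 0 7]
After op 5 (out_shuffle): [4 6 3 5 2 0 1 7]
After op 6 (in_shuffle): [2 4 0 6 1 3 7 5]

Answer: 2 4 0 6 1 3 7 5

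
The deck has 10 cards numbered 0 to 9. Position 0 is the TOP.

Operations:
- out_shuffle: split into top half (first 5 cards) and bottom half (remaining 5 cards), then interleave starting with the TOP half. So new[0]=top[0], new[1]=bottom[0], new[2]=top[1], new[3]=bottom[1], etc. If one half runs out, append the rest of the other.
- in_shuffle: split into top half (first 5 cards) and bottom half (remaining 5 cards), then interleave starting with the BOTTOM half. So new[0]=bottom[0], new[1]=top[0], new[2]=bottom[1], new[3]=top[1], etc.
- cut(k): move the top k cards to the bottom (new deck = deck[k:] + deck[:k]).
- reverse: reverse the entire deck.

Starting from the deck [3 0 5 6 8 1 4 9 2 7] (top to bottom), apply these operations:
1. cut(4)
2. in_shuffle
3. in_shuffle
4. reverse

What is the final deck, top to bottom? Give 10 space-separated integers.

Answer: 0 2 1 6 3 9 8 5 7 4

Derivation:
After op 1 (cut(4)): [8 1 4 9 2 7 3 0 5 6]
After op 2 (in_shuffle): [7 8 3 1 0 4 5 9 6 2]
After op 3 (in_shuffle): [4 7 5 8 9 3 6 1 2 0]
After op 4 (reverse): [0 2 1 6 3 9 8 5 7 4]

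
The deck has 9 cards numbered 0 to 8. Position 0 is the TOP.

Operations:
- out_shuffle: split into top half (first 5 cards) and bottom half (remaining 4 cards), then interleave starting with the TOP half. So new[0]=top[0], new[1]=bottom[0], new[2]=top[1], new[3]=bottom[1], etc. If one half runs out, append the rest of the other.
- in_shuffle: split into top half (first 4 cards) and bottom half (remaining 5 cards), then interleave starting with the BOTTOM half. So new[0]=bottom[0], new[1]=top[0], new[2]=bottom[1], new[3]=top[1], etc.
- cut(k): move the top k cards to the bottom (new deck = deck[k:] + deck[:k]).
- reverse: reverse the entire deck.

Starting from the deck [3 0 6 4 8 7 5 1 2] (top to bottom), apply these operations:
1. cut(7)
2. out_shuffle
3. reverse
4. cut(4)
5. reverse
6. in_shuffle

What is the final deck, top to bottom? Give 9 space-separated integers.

Answer: 1 7 4 0 2 5 8 6 3

Derivation:
After op 1 (cut(7)): [1 2 3 0 6 4 8 7 5]
After op 2 (out_shuffle): [1 4 2 8 3 7 0 5 6]
After op 3 (reverse): [6 5 0 7 3 8 2 4 1]
After op 4 (cut(4)): [3 8 2 4 1 6 5 0 7]
After op 5 (reverse): [7 0 5 6 1 4 2 8 3]
After op 6 (in_shuffle): [1 7 4 0 2 5 8 6 3]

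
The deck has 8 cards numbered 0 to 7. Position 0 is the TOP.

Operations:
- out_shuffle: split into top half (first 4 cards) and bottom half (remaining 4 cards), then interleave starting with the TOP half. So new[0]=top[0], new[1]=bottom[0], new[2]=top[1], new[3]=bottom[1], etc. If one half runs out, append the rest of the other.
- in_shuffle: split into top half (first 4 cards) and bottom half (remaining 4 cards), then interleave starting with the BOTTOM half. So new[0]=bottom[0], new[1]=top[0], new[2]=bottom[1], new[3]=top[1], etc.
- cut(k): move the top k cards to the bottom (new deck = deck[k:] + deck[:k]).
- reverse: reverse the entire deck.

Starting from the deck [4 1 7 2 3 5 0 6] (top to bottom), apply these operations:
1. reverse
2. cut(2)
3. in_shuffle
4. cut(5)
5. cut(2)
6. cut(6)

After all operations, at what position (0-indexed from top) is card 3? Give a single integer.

After op 1 (reverse): [6 0 5 3 2 7 1 4]
After op 2 (cut(2)): [5 3 2 7 1 4 6 0]
After op 3 (in_shuffle): [1 5 4 3 6 2 0 7]
After op 4 (cut(5)): [2 0 7 1 5 4 3 6]
After op 5 (cut(2)): [7 1 5 4 3 6 2 0]
After op 6 (cut(6)): [2 0 7 1 5 4 3 6]
Card 3 is at position 6.

Answer: 6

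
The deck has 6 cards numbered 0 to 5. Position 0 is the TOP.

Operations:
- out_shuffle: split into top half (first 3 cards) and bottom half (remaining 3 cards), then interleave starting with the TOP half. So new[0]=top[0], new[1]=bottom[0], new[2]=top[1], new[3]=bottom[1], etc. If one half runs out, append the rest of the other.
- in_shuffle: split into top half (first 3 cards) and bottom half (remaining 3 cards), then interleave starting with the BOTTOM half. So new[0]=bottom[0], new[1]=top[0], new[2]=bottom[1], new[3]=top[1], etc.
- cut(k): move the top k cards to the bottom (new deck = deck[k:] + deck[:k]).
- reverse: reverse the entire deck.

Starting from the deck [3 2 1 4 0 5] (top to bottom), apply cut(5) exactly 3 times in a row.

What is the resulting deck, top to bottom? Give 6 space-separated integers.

Answer: 4 0 5 3 2 1

Derivation:
After op 1 (cut(5)): [5 3 2 1 4 0]
After op 2 (cut(5)): [0 5 3 2 1 4]
After op 3 (cut(5)): [4 0 5 3 2 1]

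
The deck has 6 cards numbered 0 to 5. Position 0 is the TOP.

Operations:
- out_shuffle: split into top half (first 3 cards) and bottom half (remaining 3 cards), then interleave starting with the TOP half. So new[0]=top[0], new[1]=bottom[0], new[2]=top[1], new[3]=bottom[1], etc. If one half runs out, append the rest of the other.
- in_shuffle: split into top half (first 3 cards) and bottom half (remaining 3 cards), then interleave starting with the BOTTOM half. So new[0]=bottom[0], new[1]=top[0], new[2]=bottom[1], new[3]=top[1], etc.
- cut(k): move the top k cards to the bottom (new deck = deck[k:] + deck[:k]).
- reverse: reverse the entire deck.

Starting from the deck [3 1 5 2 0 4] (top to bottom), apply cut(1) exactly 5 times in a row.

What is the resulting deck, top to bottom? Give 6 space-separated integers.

Answer: 4 3 1 5 2 0

Derivation:
After op 1 (cut(1)): [1 5 2 0 4 3]
After op 2 (cut(1)): [5 2 0 4 3 1]
After op 3 (cut(1)): [2 0 4 3 1 5]
After op 4 (cut(1)): [0 4 3 1 5 2]
After op 5 (cut(1)): [4 3 1 5 2 0]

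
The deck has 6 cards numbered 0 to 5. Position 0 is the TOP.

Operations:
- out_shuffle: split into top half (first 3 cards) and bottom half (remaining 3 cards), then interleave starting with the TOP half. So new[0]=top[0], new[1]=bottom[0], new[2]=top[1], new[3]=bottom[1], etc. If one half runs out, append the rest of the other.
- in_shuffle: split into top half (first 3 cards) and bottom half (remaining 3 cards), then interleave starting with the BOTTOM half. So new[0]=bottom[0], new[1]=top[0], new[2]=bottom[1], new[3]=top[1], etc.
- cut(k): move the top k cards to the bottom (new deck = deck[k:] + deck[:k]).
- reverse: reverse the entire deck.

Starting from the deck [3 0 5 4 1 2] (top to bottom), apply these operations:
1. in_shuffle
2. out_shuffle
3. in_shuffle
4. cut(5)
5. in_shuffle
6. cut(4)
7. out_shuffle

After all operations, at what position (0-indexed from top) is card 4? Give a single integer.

Answer: 2

Derivation:
After op 1 (in_shuffle): [4 3 1 0 2 5]
After op 2 (out_shuffle): [4 0 3 2 1 5]
After op 3 (in_shuffle): [2 4 1 0 5 3]
After op 4 (cut(5)): [3 2 4 1 0 5]
After op 5 (in_shuffle): [1 3 0 2 5 4]
After op 6 (cut(4)): [5 4 1 3 0 2]
After op 7 (out_shuffle): [5 3 4 0 1 2]
Card 4 is at position 2.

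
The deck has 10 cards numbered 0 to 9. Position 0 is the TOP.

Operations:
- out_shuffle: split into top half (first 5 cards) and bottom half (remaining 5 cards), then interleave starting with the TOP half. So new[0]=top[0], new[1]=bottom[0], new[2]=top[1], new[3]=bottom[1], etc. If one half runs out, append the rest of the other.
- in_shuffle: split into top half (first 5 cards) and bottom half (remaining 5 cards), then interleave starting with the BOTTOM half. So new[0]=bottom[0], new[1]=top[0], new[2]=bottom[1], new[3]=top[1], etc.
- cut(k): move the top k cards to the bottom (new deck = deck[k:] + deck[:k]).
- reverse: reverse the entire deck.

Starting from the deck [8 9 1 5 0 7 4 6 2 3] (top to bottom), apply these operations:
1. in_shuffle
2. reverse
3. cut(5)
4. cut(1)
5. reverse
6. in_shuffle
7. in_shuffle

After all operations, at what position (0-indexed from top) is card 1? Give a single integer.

After op 1 (in_shuffle): [7 8 4 9 6 1 2 5 3 0]
After op 2 (reverse): [0 3 5 2 1 6 9 4 8 7]
After op 3 (cut(5)): [6 9 4 8 7 0 3 5 2 1]
After op 4 (cut(1)): [9 4 8 7 0 3 5 2 1 6]
After op 5 (reverse): [6 1 2 5 3 0 7 8 4 9]
After op 6 (in_shuffle): [0 6 7 1 8 2 4 5 9 3]
After op 7 (in_shuffle): [2 0 4 6 5 7 9 1 3 8]
Card 1 is at position 7.

Answer: 7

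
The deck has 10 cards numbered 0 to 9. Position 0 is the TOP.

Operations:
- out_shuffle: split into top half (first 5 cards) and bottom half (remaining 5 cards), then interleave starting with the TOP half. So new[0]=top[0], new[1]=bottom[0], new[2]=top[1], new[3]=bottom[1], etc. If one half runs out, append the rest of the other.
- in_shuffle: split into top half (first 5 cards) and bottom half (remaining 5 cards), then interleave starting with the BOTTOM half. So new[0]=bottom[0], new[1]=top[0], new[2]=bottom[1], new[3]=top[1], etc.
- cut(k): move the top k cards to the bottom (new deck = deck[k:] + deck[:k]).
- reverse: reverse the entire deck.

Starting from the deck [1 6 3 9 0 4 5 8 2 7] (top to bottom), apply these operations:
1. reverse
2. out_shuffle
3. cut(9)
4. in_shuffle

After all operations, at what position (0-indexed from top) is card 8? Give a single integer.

Answer: 0

Derivation:
After op 1 (reverse): [7 2 8 5 4 0 9 3 6 1]
After op 2 (out_shuffle): [7 0 2 9 8 3 5 6 4 1]
After op 3 (cut(9)): [1 7 0 2 9 8 3 5 6 4]
After op 4 (in_shuffle): [8 1 3 7 5 0 6 2 4 9]
Card 8 is at position 0.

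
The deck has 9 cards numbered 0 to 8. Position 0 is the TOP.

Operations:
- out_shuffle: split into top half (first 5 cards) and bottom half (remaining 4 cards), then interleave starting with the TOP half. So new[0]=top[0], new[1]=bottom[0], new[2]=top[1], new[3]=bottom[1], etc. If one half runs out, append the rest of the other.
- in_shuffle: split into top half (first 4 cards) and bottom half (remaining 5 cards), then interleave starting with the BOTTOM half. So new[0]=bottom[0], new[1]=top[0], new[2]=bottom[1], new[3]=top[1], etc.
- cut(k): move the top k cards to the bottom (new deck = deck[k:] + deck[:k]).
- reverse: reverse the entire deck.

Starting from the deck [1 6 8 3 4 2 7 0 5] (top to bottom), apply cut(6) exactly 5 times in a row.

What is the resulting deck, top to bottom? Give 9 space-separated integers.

After op 1 (cut(6)): [7 0 5 1 6 8 3 4 2]
After op 2 (cut(6)): [3 4 2 7 0 5 1 6 8]
After op 3 (cut(6)): [1 6 8 3 4 2 7 0 5]
After op 4 (cut(6)): [7 0 5 1 6 8 3 4 2]
After op 5 (cut(6)): [3 4 2 7 0 5 1 6 8]

Answer: 3 4 2 7 0 5 1 6 8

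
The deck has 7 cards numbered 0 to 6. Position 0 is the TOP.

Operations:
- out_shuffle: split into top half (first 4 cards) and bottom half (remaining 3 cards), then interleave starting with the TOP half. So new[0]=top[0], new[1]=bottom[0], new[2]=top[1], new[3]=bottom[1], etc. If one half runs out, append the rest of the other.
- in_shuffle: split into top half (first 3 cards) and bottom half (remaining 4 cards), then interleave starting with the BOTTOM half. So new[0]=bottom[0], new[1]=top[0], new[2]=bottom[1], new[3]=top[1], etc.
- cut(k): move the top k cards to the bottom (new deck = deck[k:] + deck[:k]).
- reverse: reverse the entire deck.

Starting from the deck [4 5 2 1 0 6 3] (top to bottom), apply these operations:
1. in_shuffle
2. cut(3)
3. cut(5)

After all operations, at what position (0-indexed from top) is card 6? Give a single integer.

Answer: 3

Derivation:
After op 1 (in_shuffle): [1 4 0 5 6 2 3]
After op 2 (cut(3)): [5 6 2 3 1 4 0]
After op 3 (cut(5)): [4 0 5 6 2 3 1]
Card 6 is at position 3.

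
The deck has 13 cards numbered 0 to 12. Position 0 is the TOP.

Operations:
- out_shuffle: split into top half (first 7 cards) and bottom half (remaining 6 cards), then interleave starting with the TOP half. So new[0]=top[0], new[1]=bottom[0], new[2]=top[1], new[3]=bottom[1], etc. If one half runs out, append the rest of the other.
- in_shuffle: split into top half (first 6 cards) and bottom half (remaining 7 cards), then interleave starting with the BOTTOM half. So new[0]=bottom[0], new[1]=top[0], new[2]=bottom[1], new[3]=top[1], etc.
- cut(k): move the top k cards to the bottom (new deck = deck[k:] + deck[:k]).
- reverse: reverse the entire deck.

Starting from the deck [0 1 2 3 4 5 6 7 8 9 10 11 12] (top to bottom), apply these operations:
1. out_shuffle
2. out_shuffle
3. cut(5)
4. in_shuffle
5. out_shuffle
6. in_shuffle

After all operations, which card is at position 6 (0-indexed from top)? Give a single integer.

After op 1 (out_shuffle): [0 7 1 8 2 9 3 10 4 11 5 12 6]
After op 2 (out_shuffle): [0 10 7 4 1 11 8 5 2 12 9 6 3]
After op 3 (cut(5)): [11 8 5 2 12 9 6 3 0 10 7 4 1]
After op 4 (in_shuffle): [6 11 3 8 0 5 10 2 7 12 4 9 1]
After op 5 (out_shuffle): [6 2 11 7 3 12 8 4 0 9 5 1 10]
After op 6 (in_shuffle): [8 6 4 2 0 11 9 7 5 3 1 12 10]
Position 6: card 9.

Answer: 9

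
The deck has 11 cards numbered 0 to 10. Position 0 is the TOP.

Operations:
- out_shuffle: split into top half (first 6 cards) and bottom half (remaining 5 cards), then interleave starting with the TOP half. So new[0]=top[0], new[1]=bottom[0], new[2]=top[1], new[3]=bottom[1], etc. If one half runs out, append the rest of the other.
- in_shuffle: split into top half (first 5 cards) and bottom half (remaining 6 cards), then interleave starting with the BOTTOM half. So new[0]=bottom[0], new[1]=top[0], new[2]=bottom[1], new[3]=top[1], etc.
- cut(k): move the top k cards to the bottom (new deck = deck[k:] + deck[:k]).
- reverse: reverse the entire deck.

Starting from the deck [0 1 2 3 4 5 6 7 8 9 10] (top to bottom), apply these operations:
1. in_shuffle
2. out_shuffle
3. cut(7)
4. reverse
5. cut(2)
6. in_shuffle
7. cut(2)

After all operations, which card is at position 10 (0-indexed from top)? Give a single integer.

Answer: 6

Derivation:
After op 1 (in_shuffle): [5 0 6 1 7 2 8 3 9 4 10]
After op 2 (out_shuffle): [5 8 0 3 6 9 1 4 7 10 2]
After op 3 (cut(7)): [4 7 10 2 5 8 0 3 6 9 1]
After op 4 (reverse): [1 9 6 3 0 8 5 2 10 7 4]
After op 5 (cut(2)): [6 3 0 8 5 2 10 7 4 1 9]
After op 6 (in_shuffle): [2 6 10 3 7 0 4 8 1 5 9]
After op 7 (cut(2)): [10 3 7 0 4 8 1 5 9 2 6]
Position 10: card 6.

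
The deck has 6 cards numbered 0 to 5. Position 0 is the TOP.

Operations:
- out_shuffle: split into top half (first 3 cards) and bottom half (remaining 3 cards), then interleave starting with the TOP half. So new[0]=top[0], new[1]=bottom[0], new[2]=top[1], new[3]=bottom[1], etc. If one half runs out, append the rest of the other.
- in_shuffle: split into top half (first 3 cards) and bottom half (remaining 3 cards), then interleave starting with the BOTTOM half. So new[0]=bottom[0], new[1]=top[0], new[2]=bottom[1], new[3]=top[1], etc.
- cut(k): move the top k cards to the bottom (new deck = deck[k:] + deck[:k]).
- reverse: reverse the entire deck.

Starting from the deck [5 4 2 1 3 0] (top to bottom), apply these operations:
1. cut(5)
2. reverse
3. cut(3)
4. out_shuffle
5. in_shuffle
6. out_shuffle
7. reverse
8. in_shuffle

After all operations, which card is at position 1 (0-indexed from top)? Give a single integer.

Answer: 5

Derivation:
After op 1 (cut(5)): [0 5 4 2 1 3]
After op 2 (reverse): [3 1 2 4 5 0]
After op 3 (cut(3)): [4 5 0 3 1 2]
After op 4 (out_shuffle): [4 3 5 1 0 2]
After op 5 (in_shuffle): [1 4 0 3 2 5]
After op 6 (out_shuffle): [1 3 4 2 0 5]
After op 7 (reverse): [5 0 2 4 3 1]
After op 8 (in_shuffle): [4 5 3 0 1 2]
Position 1: card 5.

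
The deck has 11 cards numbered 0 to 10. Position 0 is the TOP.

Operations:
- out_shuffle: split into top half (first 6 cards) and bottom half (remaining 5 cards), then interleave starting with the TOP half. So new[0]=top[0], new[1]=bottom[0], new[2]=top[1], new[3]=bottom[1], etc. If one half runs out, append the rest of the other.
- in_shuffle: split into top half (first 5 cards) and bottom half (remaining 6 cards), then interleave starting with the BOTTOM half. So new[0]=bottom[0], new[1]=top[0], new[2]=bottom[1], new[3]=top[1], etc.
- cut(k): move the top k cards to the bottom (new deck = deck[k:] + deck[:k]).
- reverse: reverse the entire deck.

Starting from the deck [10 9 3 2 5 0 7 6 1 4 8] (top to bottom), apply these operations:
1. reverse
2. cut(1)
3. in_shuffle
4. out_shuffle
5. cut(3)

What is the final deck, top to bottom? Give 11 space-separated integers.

Answer: 7 2 10 1 0 3 8 6 5 9 4

Derivation:
After op 1 (reverse): [8 4 1 6 7 0 5 2 3 9 10]
After op 2 (cut(1)): [4 1 6 7 0 5 2 3 9 10 8]
After op 3 (in_shuffle): [5 4 2 1 3 6 9 7 10 0 8]
After op 4 (out_shuffle): [5 9 4 7 2 10 1 0 3 8 6]
After op 5 (cut(3)): [7 2 10 1 0 3 8 6 5 9 4]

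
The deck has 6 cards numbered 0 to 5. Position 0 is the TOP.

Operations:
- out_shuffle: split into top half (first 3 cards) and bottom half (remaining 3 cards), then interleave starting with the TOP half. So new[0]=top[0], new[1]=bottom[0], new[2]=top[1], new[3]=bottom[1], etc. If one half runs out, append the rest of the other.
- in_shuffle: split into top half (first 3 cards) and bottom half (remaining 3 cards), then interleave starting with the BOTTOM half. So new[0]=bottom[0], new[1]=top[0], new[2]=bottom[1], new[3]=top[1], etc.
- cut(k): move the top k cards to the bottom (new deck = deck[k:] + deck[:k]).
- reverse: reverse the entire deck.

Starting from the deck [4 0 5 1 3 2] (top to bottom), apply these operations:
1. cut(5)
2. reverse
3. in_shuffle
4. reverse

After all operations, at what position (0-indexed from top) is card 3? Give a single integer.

Answer: 4

Derivation:
After op 1 (cut(5)): [2 4 0 5 1 3]
After op 2 (reverse): [3 1 5 0 4 2]
After op 3 (in_shuffle): [0 3 4 1 2 5]
After op 4 (reverse): [5 2 1 4 3 0]
Card 3 is at position 4.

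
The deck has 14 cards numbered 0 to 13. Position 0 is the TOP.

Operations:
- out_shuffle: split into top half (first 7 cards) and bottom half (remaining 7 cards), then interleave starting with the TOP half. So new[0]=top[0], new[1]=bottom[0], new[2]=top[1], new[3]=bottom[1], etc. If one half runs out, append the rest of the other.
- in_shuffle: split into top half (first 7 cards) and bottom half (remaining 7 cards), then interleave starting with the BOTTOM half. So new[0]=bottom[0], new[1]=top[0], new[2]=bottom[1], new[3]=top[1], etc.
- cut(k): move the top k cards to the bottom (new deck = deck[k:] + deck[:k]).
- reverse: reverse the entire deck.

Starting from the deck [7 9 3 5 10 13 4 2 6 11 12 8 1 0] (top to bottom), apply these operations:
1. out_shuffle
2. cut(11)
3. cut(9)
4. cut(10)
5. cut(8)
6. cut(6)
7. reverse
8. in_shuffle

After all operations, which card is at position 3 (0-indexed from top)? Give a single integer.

After op 1 (out_shuffle): [7 2 9 6 3 11 5 12 10 8 13 1 4 0]
After op 2 (cut(11)): [1 4 0 7 2 9 6 3 11 5 12 10 8 13]
After op 3 (cut(9)): [5 12 10 8 13 1 4 0 7 2 9 6 3 11]
After op 4 (cut(10)): [9 6 3 11 5 12 10 8 13 1 4 0 7 2]
After op 5 (cut(8)): [13 1 4 0 7 2 9 6 3 11 5 12 10 8]
After op 6 (cut(6)): [9 6 3 11 5 12 10 8 13 1 4 0 7 2]
After op 7 (reverse): [2 7 0 4 1 13 8 10 12 5 11 3 6 9]
After op 8 (in_shuffle): [10 2 12 7 5 0 11 4 3 1 6 13 9 8]
Position 3: card 7.

Answer: 7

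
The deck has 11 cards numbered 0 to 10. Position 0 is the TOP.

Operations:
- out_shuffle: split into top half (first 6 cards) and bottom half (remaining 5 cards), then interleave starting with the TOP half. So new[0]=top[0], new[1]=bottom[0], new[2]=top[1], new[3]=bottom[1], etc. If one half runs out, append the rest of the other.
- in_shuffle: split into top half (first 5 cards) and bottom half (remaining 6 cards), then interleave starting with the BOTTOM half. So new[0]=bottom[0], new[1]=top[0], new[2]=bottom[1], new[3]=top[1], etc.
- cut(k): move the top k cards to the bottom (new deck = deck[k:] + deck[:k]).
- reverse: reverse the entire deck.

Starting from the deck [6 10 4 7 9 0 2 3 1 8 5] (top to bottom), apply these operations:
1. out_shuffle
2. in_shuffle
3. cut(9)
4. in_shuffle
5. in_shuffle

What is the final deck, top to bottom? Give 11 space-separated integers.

After op 1 (out_shuffle): [6 2 10 3 4 1 7 8 9 5 0]
After op 2 (in_shuffle): [1 6 7 2 8 10 9 3 5 4 0]
After op 3 (cut(9)): [4 0 1 6 7 2 8 10 9 3 5]
After op 4 (in_shuffle): [2 4 8 0 10 1 9 6 3 7 5]
After op 5 (in_shuffle): [1 2 9 4 6 8 3 0 7 10 5]

Answer: 1 2 9 4 6 8 3 0 7 10 5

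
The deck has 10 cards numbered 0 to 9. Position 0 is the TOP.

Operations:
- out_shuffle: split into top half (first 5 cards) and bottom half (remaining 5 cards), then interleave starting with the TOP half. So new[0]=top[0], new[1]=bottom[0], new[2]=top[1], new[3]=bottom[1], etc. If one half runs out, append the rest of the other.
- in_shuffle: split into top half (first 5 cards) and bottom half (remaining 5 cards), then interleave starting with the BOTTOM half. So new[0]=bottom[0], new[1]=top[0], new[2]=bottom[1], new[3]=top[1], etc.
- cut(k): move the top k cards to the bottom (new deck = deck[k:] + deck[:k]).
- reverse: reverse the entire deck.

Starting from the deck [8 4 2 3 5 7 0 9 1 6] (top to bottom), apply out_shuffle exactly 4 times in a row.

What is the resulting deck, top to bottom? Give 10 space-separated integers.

Answer: 8 5 1 3 9 2 0 4 7 6

Derivation:
After op 1 (out_shuffle): [8 7 4 0 2 9 3 1 5 6]
After op 2 (out_shuffle): [8 9 7 3 4 1 0 5 2 6]
After op 3 (out_shuffle): [8 1 9 0 7 5 3 2 4 6]
After op 4 (out_shuffle): [8 5 1 3 9 2 0 4 7 6]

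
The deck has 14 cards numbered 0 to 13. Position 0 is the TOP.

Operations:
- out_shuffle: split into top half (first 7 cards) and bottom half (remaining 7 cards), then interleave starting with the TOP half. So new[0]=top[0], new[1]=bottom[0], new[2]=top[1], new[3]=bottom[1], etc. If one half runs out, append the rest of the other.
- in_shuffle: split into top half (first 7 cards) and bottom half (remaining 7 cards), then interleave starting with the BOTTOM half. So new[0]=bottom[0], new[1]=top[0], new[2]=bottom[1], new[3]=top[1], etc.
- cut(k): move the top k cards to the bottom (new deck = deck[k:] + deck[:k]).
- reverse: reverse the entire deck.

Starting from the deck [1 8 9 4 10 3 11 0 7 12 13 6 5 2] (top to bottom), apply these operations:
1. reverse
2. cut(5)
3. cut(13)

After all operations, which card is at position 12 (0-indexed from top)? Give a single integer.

Answer: 6

Derivation:
After op 1 (reverse): [2 5 6 13 12 7 0 11 3 10 4 9 8 1]
After op 2 (cut(5)): [7 0 11 3 10 4 9 8 1 2 5 6 13 12]
After op 3 (cut(13)): [12 7 0 11 3 10 4 9 8 1 2 5 6 13]
Position 12: card 6.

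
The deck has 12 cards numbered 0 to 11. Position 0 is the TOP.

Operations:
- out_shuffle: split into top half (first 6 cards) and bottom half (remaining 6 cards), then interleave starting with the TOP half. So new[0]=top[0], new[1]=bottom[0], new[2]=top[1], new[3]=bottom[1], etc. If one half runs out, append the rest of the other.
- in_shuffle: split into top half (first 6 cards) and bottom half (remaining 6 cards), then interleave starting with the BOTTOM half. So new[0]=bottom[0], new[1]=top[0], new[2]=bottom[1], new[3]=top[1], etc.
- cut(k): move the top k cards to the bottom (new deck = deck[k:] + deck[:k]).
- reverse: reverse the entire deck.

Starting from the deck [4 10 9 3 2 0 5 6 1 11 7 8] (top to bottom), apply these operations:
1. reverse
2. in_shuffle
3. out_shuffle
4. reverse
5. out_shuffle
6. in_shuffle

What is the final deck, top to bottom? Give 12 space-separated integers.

After op 1 (reverse): [8 7 11 1 6 5 0 2 3 9 10 4]
After op 2 (in_shuffle): [0 8 2 7 3 11 9 1 10 6 4 5]
After op 3 (out_shuffle): [0 9 8 1 2 10 7 6 3 4 11 5]
After op 4 (reverse): [5 11 4 3 6 7 10 2 1 8 9 0]
After op 5 (out_shuffle): [5 10 11 2 4 1 3 8 6 9 7 0]
After op 6 (in_shuffle): [3 5 8 10 6 11 9 2 7 4 0 1]

Answer: 3 5 8 10 6 11 9 2 7 4 0 1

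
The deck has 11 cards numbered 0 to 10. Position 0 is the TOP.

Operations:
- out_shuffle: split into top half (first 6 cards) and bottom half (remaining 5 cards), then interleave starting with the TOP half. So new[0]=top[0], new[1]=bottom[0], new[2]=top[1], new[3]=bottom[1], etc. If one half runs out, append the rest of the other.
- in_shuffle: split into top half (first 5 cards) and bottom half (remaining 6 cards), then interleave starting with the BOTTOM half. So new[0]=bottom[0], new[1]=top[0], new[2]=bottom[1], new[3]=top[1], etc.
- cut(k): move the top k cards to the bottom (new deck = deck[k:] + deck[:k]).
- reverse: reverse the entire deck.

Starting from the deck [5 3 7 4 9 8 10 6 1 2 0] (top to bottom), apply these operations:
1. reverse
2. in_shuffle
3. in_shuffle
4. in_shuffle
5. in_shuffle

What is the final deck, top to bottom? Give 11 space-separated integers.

After op 1 (reverse): [0 2 1 6 10 8 9 4 7 3 5]
After op 2 (in_shuffle): [8 0 9 2 4 1 7 6 3 10 5]
After op 3 (in_shuffle): [1 8 7 0 6 9 3 2 10 4 5]
After op 4 (in_shuffle): [9 1 3 8 2 7 10 0 4 6 5]
After op 5 (in_shuffle): [7 9 10 1 0 3 4 8 6 2 5]

Answer: 7 9 10 1 0 3 4 8 6 2 5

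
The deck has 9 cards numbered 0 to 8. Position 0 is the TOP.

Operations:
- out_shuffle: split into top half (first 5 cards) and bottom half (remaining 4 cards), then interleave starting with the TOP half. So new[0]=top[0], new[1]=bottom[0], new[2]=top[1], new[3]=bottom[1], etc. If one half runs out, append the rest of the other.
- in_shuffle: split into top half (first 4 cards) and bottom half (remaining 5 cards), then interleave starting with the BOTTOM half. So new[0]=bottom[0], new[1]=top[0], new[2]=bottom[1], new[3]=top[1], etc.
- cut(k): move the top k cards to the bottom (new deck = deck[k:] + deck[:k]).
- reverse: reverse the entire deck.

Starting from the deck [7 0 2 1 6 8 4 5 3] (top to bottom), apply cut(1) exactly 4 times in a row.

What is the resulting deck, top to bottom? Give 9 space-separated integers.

After op 1 (cut(1)): [0 2 1 6 8 4 5 3 7]
After op 2 (cut(1)): [2 1 6 8 4 5 3 7 0]
After op 3 (cut(1)): [1 6 8 4 5 3 7 0 2]
After op 4 (cut(1)): [6 8 4 5 3 7 0 2 1]

Answer: 6 8 4 5 3 7 0 2 1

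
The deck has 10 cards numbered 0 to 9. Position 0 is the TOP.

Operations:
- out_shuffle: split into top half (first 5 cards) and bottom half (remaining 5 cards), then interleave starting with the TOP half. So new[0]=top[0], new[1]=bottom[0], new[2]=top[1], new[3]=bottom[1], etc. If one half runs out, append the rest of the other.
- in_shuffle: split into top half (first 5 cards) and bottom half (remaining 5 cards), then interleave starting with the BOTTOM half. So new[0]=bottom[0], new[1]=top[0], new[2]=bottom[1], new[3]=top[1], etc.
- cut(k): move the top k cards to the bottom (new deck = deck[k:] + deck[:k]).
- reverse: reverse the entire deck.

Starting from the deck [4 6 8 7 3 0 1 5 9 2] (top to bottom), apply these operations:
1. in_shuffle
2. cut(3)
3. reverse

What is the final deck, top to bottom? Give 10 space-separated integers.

After op 1 (in_shuffle): [0 4 1 6 5 8 9 7 2 3]
After op 2 (cut(3)): [6 5 8 9 7 2 3 0 4 1]
After op 3 (reverse): [1 4 0 3 2 7 9 8 5 6]

Answer: 1 4 0 3 2 7 9 8 5 6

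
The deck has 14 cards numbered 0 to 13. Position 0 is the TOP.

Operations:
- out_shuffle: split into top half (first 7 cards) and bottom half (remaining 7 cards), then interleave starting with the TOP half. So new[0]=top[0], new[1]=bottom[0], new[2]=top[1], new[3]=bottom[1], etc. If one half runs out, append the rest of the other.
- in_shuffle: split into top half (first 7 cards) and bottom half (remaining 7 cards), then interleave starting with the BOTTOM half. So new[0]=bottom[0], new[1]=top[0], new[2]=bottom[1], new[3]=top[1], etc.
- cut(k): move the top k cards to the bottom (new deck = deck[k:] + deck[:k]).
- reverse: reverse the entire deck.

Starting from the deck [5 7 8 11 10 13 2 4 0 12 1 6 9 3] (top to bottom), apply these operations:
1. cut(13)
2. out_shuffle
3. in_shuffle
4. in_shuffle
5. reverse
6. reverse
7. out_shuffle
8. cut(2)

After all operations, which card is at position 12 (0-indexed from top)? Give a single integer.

Answer: 4

Derivation:
After op 1 (cut(13)): [3 5 7 8 11 10 13 2 4 0 12 1 6 9]
After op 2 (out_shuffle): [3 2 5 4 7 0 8 12 11 1 10 6 13 9]
After op 3 (in_shuffle): [12 3 11 2 1 5 10 4 6 7 13 0 9 8]
After op 4 (in_shuffle): [4 12 6 3 7 11 13 2 0 1 9 5 8 10]
After op 5 (reverse): [10 8 5 9 1 0 2 13 11 7 3 6 12 4]
After op 6 (reverse): [4 12 6 3 7 11 13 2 0 1 9 5 8 10]
After op 7 (out_shuffle): [4 2 12 0 6 1 3 9 7 5 11 8 13 10]
After op 8 (cut(2)): [12 0 6 1 3 9 7 5 11 8 13 10 4 2]
Position 12: card 4.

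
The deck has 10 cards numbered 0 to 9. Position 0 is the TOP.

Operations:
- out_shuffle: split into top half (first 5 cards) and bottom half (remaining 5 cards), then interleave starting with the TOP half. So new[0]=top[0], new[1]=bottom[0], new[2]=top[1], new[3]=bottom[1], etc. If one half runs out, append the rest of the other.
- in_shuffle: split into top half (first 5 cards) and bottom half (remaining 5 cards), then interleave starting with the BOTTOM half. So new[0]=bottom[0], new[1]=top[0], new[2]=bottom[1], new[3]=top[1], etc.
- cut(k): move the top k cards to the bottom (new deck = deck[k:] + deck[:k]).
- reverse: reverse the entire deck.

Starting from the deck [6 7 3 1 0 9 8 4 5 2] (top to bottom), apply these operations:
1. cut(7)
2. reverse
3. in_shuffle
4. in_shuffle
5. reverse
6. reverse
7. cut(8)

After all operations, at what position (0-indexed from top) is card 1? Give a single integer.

Answer: 6

Derivation:
After op 1 (cut(7)): [4 5 2 6 7 3 1 0 9 8]
After op 2 (reverse): [8 9 0 1 3 7 6 2 5 4]
After op 3 (in_shuffle): [7 8 6 9 2 0 5 1 4 3]
After op 4 (in_shuffle): [0 7 5 8 1 6 4 9 3 2]
After op 5 (reverse): [2 3 9 4 6 1 8 5 7 0]
After op 6 (reverse): [0 7 5 8 1 6 4 9 3 2]
After op 7 (cut(8)): [3 2 0 7 5 8 1 6 4 9]
Card 1 is at position 6.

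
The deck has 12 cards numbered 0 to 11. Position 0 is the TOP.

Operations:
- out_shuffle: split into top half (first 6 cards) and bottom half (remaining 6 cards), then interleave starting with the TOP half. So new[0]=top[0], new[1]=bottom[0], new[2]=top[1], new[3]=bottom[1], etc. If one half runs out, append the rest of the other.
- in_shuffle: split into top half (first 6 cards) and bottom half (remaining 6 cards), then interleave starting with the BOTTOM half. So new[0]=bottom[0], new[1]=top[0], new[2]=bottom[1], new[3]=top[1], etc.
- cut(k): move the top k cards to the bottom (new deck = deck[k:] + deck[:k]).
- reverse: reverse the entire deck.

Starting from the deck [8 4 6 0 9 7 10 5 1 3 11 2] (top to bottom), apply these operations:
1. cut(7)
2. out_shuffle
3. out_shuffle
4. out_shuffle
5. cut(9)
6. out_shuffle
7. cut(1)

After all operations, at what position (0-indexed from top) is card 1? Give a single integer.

After op 1 (cut(7)): [5 1 3 11 2 8 4 6 0 9 7 10]
After op 2 (out_shuffle): [5 4 1 6 3 0 11 9 2 7 8 10]
After op 3 (out_shuffle): [5 11 4 9 1 2 6 7 3 8 0 10]
After op 4 (out_shuffle): [5 6 11 7 4 3 9 8 1 0 2 10]
After op 5 (cut(9)): [0 2 10 5 6 11 7 4 3 9 8 1]
After op 6 (out_shuffle): [0 7 2 4 10 3 5 9 6 8 11 1]
After op 7 (cut(1)): [7 2 4 10 3 5 9 6 8 11 1 0]
Card 1 is at position 10.

Answer: 10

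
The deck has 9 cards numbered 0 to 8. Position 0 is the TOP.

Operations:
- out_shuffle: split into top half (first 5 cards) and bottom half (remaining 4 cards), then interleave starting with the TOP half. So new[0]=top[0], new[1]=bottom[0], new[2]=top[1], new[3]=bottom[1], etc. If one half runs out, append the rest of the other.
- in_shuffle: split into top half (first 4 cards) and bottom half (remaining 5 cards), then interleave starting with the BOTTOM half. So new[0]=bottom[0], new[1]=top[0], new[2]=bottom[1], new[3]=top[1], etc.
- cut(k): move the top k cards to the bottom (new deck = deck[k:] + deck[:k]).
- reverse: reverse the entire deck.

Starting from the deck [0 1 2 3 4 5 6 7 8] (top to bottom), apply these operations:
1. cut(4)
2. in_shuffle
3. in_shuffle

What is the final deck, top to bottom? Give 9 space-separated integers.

After op 1 (cut(4)): [4 5 6 7 8 0 1 2 3]
After op 2 (in_shuffle): [8 4 0 5 1 6 2 7 3]
After op 3 (in_shuffle): [1 8 6 4 2 0 7 5 3]

Answer: 1 8 6 4 2 0 7 5 3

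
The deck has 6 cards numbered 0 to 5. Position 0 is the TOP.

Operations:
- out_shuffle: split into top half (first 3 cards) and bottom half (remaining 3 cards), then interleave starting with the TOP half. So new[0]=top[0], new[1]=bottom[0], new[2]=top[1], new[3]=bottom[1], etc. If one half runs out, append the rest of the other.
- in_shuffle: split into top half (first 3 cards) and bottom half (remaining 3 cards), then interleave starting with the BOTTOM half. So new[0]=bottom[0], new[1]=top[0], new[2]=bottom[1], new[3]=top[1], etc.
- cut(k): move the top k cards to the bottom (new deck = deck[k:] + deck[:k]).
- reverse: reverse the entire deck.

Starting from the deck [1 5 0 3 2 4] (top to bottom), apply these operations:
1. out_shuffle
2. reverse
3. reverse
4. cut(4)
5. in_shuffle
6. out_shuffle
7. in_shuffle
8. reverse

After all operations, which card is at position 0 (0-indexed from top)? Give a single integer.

After op 1 (out_shuffle): [1 3 5 2 0 4]
After op 2 (reverse): [4 0 2 5 3 1]
After op 3 (reverse): [1 3 5 2 0 4]
After op 4 (cut(4)): [0 4 1 3 5 2]
After op 5 (in_shuffle): [3 0 5 4 2 1]
After op 6 (out_shuffle): [3 4 0 2 5 1]
After op 7 (in_shuffle): [2 3 5 4 1 0]
After op 8 (reverse): [0 1 4 5 3 2]
Position 0: card 0.

Answer: 0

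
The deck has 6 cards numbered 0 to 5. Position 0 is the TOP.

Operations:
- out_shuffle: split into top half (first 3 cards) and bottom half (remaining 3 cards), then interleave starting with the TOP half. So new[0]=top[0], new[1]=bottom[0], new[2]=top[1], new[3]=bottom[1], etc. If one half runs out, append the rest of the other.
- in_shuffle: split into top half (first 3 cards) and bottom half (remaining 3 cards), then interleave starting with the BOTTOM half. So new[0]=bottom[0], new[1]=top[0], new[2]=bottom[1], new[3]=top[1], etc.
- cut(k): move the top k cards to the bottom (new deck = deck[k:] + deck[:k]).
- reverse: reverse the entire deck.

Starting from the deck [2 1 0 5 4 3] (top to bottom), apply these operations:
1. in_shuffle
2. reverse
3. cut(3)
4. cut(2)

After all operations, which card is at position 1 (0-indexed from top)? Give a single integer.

Answer: 0

Derivation:
After op 1 (in_shuffle): [5 2 4 1 3 0]
After op 2 (reverse): [0 3 1 4 2 5]
After op 3 (cut(3)): [4 2 5 0 3 1]
After op 4 (cut(2)): [5 0 3 1 4 2]
Position 1: card 0.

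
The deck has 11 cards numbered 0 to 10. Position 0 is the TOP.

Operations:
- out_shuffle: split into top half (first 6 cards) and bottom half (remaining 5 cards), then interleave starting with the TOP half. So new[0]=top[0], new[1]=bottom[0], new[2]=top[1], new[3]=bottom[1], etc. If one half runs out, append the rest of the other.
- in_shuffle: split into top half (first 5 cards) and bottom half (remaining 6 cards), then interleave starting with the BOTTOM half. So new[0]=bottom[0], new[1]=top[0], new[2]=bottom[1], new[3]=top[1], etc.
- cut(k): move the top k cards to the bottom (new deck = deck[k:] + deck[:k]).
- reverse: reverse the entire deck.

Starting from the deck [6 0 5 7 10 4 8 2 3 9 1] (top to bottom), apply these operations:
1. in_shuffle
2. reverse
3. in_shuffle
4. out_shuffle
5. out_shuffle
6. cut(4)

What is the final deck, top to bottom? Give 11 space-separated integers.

After op 1 (in_shuffle): [4 6 8 0 2 5 3 7 9 10 1]
After op 2 (reverse): [1 10 9 7 3 5 2 0 8 6 4]
After op 3 (in_shuffle): [5 1 2 10 0 9 8 7 6 3 4]
After op 4 (out_shuffle): [5 8 1 7 2 6 10 3 0 4 9]
After op 5 (out_shuffle): [5 10 8 3 1 0 7 4 2 9 6]
After op 6 (cut(4)): [1 0 7 4 2 9 6 5 10 8 3]

Answer: 1 0 7 4 2 9 6 5 10 8 3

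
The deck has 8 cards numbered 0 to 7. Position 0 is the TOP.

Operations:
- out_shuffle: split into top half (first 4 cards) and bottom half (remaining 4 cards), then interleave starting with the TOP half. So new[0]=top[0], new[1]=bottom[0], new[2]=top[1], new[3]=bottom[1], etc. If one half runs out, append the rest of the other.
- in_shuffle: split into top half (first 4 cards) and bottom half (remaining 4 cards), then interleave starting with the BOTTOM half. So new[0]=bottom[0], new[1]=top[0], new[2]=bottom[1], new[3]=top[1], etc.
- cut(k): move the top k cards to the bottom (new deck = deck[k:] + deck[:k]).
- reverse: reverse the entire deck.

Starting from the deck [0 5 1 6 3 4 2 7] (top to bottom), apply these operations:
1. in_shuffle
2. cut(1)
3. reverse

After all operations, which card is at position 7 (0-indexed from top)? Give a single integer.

Answer: 0

Derivation:
After op 1 (in_shuffle): [3 0 4 5 2 1 7 6]
After op 2 (cut(1)): [0 4 5 2 1 7 6 3]
After op 3 (reverse): [3 6 7 1 2 5 4 0]
Position 7: card 0.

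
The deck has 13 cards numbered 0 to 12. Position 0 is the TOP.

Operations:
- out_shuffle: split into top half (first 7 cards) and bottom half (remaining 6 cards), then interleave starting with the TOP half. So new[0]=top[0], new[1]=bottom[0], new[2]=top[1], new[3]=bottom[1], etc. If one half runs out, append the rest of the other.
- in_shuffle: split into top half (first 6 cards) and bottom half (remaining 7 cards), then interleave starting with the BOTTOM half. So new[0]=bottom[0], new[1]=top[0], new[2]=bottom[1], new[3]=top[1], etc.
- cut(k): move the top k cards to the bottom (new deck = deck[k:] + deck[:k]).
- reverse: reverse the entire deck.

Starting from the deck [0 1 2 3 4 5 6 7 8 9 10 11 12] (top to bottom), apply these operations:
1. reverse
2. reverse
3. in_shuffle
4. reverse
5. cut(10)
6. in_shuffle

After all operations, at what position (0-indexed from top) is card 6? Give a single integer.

After op 1 (reverse): [12 11 10 9 8 7 6 5 4 3 2 1 0]
After op 2 (reverse): [0 1 2 3 4 5 6 7 8 9 10 11 12]
After op 3 (in_shuffle): [6 0 7 1 8 2 9 3 10 4 11 5 12]
After op 4 (reverse): [12 5 11 4 10 3 9 2 8 1 7 0 6]
After op 5 (cut(10)): [7 0 6 12 5 11 4 10 3 9 2 8 1]
After op 6 (in_shuffle): [4 7 10 0 3 6 9 12 2 5 8 11 1]
Card 6 is at position 5.

Answer: 5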